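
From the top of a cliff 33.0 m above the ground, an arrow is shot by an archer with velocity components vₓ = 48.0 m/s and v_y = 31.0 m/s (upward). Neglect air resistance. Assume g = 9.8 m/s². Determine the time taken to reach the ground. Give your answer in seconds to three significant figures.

With up positive and y = 0 at the ground: y(t) = 33.0 + (31.00) t − 4.900 t². Setting y = 0 and taking the positive root: t = [31.00 + √(31.00² + 2·9.80·33.0)] / 9.80 = (31.00 + 40.10) / 9.80 = 7.255 s.

7.25 s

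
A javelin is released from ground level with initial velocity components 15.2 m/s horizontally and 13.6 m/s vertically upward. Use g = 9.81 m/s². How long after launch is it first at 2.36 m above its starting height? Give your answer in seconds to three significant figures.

Height y(t) = 13.60 t − 4.905 t² = 2.36 gives 4.905 t² − 13.60 t + 2.36 = 0.
t = [13.60 ± √(13.60² − 2·9.81·2.36)] / 9.81 = (13.60 ± 11.78) / 9.81, so t = 0.1860 s or t = 2.587 s.
The first (ascending) time is 0.1860 s.

0.186 s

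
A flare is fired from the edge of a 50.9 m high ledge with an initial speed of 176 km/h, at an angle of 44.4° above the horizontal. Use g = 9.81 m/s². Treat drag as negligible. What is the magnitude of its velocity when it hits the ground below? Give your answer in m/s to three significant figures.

Convert: 176 km/h = 176/3.6 = 48.89 m/s.
Components: vₓ = 48.89 cos 44.4° = 34.93 m/s, v_y0 = 48.89 sin 44.4° = 34.21 m/s.
Vertical motion (up positive, ground at y = 0): 4.905 t² − (34.21) t − 50.9 = 0, so t = (34.21 + √(34.21² + 2·9.81·50.9)) / 9.81 = (34.21 + 46.57) / 9.81 = 8.234 s.
Vertical velocity at impact: v_y = v_y0 − g t = 34.21 − 9.81 × 8.234 = −46.57 m/s.
Speed: |v| = √(vₓ² + v_y²) = √(34.93² + 46.57²) = 58.21 m/s.

58.2 m/s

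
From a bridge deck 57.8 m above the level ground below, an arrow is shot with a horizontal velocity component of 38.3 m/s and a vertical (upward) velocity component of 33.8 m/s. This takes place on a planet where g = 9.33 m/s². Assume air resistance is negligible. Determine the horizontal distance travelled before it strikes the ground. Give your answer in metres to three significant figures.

332 m

The projectile lands when y = 57.8 + (33.80) t − ½·9.33·t² = 0. Positive root: t = (33.80 + √(33.80² + 2·9.33·57.8)) / 9.33 = (33.80 + 47.13) / 9.33 = 8.674 s.
Horizontal distance: R = vₓ t = 38.30 × 8.674 = 332.2 m.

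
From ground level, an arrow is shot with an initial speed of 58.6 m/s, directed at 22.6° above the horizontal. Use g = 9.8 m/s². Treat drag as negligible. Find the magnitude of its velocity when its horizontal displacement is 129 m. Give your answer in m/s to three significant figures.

Resolve: vₓ = 58.60 cos 22.6° = 54.10 m/s and v_y0 = 58.60 sin 22.6° = 22.52 m/s.
At x = 129 m, t = x/vₓ = 129/54.10 = 2.384 s.
Vertical velocity there: v_y = v_y0 − g t = 22.52 − 9.80 × 2.384 = −0.8481 m/s.
Speed: √(vₓ² + v_y²) = √(54.10² + 0.8481²) = 54.11 m/s.

54.1 m/s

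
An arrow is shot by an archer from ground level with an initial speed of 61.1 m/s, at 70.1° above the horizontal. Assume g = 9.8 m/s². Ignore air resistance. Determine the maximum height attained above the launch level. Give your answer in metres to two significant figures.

Components: vₓ = 61.10 cos 70.1° = 20.80 m/s, v_y0 = 61.10 sin 70.1° = 57.45 m/s.
Peak height H = v_y0² / (2g) = 3300.7 / 19.60 = 168.4 m.

170 m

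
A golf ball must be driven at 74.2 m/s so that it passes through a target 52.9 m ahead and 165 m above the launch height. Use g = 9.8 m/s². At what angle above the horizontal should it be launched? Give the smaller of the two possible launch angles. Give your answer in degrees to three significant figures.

75.5°

Trajectory: y = x tanθ − g x² (1 + tan²θ)/(2v₀²). With x = 52.9, y = 165, v₀ = 74.2, g = 9.80:
2.491 tan²θ − 52.9 tanθ + (167.5) = 0.
tanθ = [52.9 ± √(52.9² − 4 × 2.491 × (167.5))] / (2 × 2.491) = (52.9 ± 33.61) / 4.981, giving tanθ = 3.872 or 17.37.
θ = 75.52° or 86.70°; the smaller is 75.52°.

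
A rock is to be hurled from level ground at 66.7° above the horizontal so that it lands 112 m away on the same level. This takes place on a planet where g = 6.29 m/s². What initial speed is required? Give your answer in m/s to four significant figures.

Level-ground range: R = v₀² sin(2θ)/g, so v₀ = √(gR / sin 2θ).
v₀ = √(6.29 × 112 / sin 133.4°) = √(704.5 / 0.7266) = √969.59 = 31.14 m/s.

31.14 m/s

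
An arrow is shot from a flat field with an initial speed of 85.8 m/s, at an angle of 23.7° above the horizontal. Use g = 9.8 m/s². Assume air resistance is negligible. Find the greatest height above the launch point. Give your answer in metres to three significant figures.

60.7 m

Horizontal component vₓ = 85.80 cos 23.7° = 78.56 m/s; vertical v_y0 = 85.80 sin 23.7° = 34.49 m/s.
Peak height H = v_y0² / (2g) = 1189.4 / 19.60 = 60.68 m.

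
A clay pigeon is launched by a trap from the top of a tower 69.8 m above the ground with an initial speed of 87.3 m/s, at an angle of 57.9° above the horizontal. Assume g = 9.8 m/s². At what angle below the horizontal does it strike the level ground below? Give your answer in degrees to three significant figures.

Horizontal component vₓ = 87.30 cos 57.9° = 46.39 m/s; vertical v_y0 = 87.30 sin 57.9° = 73.95 m/s.
With up positive and y = 0 at the ground: y(t) = 69.8 + (73.95) t − 4.900 t². Setting y = 0 and taking the positive root: t = [73.95 + √(73.95² + 2·9.80·69.8)] / 9.80 = (73.95 + 82.69) / 9.80 = 15.98 s.
At impact: v_y = v_y0 − g t = −82.69 m/s; vₓ = 46.39 m/s.
Angle below horizontal: arctan(|v_y|/vₓ) = arctan(82.69/46.39) = 60.71°.

60.7°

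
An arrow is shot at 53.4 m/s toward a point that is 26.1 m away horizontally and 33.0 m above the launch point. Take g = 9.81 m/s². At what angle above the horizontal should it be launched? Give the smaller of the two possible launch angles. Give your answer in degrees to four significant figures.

54.40°

Trajectory: y = x tanθ − g x² (1 + tan²θ)/(2v₀²). With x = 26.1, y = 33.0, v₀ = 53.4, g = 9.81:
1.172 tan²θ − 26.1 tanθ + (34.17) = 0.
tanθ = [26.1 ± √(26.1² − 4 × 1.172 × (34.17))] / (2 × 1.172) = (26.1 ± 22.83) / 2.344, giving tanθ = 1.397 or 20.88.
θ = 54.40° or 87.26°; the smaller is 54.40°.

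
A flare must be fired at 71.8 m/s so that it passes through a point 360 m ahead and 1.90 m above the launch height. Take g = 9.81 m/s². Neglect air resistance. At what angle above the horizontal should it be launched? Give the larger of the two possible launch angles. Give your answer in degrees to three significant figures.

Trajectory: y = x tanθ − g x² (1 + tan²θ)/(2v₀²). With x = 360, y = 1.90, v₀ = 71.8, g = 9.81:
123.3 tan²θ − 360 tanθ + (125.2) = 0.
tanθ = [360 ± √(360² − 4 × 123.3 × (125.2))] / (2 × 123.3) = (360 ± 260.5) / 246.6, giving tanθ = 0.4036 or 2.516.
θ = 21.98° or 68.32°; the larger is 68.32°.

68.3°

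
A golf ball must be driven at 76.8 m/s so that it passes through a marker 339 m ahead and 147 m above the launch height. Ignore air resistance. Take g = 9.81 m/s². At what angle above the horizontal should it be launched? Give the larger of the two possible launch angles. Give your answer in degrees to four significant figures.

Trajectory: y = x tanθ − g x² (1 + tan²θ)/(2v₀²). With x = 339, y = 147, v₀ = 76.8, g = 9.81:
95.57 tan²θ − 339 tanθ + (242.6) = 0.
tanθ = [339 ± √(339² − 4 × 95.57 × (242.6))] / (2 × 95.57) = (339 ± 149.0) / 191.1, giving tanθ = 0.9942 or 2.553.
θ = 44.83° or 68.61°; the larger is 68.61°.

68.61°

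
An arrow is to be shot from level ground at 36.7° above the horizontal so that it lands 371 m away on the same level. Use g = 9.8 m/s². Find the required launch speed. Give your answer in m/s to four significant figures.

61.59 m/s

On level ground R = v₀² sin 2θ / g ⇒ v₀ = √(gR / sin 2θ).
v₀ = √(9.80 × 371 / sin 73.40°) = √(3636 / 0.9583) = √3793.9 = 61.59 m/s.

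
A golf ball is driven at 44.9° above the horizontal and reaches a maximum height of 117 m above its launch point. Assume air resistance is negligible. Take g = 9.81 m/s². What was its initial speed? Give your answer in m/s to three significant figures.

67.9 m/s

At the peak v_y = 0, so v_y0 = √(2gH) = √(2 × 9.81 × 117) = 47.91 m/s.
v_y0 = v₀ sin θ ⇒ v₀ = 47.91 / sin 44.9° = 67.88 m/s.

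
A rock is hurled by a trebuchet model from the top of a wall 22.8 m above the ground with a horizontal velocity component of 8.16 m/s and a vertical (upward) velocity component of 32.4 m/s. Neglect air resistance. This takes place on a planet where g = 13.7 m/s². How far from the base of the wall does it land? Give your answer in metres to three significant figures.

With up positive and y = 0 at the ground: y(t) = 22.8 + (32.40) t − 6.850 t². Setting y = 0 and taking the positive root: t = [32.40 + √(32.40² + 2·13.7·22.8)] / 13.7 = (32.40 + 40.92) / 13.7 = 5.352 s.
Horizontal distance: R = vₓ t = 8.160 × 5.352 = 43.67 m.

43.7 m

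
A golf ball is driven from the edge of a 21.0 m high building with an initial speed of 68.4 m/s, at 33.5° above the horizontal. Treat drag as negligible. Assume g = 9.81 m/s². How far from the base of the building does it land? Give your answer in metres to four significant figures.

468.7 m

vₓ = 68.40 cos 33.5° = 57.04 m/s; v_y0 = 68.40 sin 33.5° = 37.75 m/s.
Vertical motion (up positive, ground at y = 0): 4.905 t² − (37.75) t − 21.0 = 0, so t = (37.75 + √(37.75² + 2·9.81·21.0)) / 9.81 = (37.75 + 42.86) / 9.81 = 8.218 s.
Horizontal distance: R = vₓ t = 57.04 × 8.218 = 468.7 m.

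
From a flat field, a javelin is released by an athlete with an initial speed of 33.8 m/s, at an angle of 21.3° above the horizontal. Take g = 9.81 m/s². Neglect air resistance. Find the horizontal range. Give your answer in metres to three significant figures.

78.8 m

Components: vₓ = 33.80 cos 21.3° = 31.49 m/s, v_y0 = 33.80 sin 21.3° = 12.28 m/s.
Time aloft: T = 2 v_y0 / g = 2 × 12.28 / 9.81 = 2.503 s.
Horizontal distance R = vₓ T = 31.49 × 2.503 = 78.83 m.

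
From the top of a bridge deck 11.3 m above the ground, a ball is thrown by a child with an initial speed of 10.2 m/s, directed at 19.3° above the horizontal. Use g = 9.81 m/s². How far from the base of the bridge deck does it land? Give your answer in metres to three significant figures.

Resolve: vₓ = 10.20 cos 19.3° = 9.627 m/s and v_y0 = 10.20 sin 19.3° = 3.371 m/s.
With up positive and y = 0 at the ground: y(t) = 11.3 + (3.371) t − 4.905 t². Setting y = 0 and taking the positive root: t = [3.371 + √(3.371² + 2·9.81·11.3)] / 9.81 = (3.371 + 15.27) / 9.81 = 1.900 s.
Horizontal distance: R = vₓ t = 9.627 × 1.900 = 18.29 m.

18.3 m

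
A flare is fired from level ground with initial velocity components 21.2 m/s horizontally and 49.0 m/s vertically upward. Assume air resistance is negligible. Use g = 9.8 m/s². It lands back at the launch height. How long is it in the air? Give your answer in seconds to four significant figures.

10.00 s

It returns to y = 0 when t = 2 v_y0 / g = 2(49.00)/9.80 = 10.00 s.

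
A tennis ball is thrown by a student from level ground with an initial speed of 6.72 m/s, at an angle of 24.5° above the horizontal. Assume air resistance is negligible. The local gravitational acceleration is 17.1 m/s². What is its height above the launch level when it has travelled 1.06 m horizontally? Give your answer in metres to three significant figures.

vₓ = 6.720 cos 24.5° = 6.115 m/s; v_y0 = 6.720 sin 24.5° = 2.787 m/s.
Time to reach x = 1.06 m: t = x/vₓ = 1.06/6.115 = 0.1733 s.
Height: y = v_y0 t − ½ g t² = 2.787 × 0.1733 − 8.550 × 0.1733² = 0.4831 − 0.2569 = 0.2262 m.

0.226 m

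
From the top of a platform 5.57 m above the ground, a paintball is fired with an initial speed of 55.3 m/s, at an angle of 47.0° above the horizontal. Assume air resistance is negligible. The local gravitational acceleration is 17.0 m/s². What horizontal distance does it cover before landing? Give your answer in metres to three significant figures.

Resolve: vₓ = 55.30 cos 47.0° = 37.71 m/s and v_y0 = 55.30 sin 47.0° = 40.44 m/s.
With up positive and y = 0 at the ground: y(t) = 5.57 + (40.44) t − 8.500 t². Setting y = 0 and taking the positive root: t = [40.44 + √(40.44² + 2·17.0·5.57)] / 17.0 = (40.44 + 42.72) / 17.0 = 4.892 s.
Horizontal distance: R = vₓ t = 37.71 × 4.892 = 184.5 m.

185 m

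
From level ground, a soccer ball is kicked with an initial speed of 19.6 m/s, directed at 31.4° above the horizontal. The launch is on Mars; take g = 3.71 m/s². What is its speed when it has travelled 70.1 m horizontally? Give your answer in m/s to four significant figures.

17.56 m/s

Resolve: vₓ = 19.60 cos 31.4° = 16.73 m/s and v_y0 = 19.60 sin 31.4° = 10.21 m/s.
At x = 70.1 m, t = x/vₓ = 70.1/16.73 = 4.190 s.
Vertical velocity there: v_y = v_y0 − g t = 10.21 − 3.71 × 4.190 = −5.334 m/s.
Speed: √(vₓ² + v_y²) = √(16.73² + 5.334²) = 17.56 m/s.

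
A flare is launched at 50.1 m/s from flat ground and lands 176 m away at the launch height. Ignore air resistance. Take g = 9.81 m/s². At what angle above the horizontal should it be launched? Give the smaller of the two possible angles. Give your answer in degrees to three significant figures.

Level-ground range R = v₀² sin(2θ)/g ⇒ sin(2θ) = gR/v₀² = 9.81 × 176 / 50.1² = 0.6879.
2θ = 43.46° or 180° − 43.46° = 136.5°, so θ = 21.73° or 68.27°.
The smaller angle is 21.73°.

21.7°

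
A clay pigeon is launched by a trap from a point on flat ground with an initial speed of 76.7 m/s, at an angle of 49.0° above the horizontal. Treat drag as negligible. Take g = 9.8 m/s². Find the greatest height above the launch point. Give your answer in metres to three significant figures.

Components: vₓ = 76.70 cos 49.0° = 50.32 m/s, v_y0 = 76.70 sin 49.0° = 57.89 m/s.
At the apex v_y = 0, so H = v_y0²/(2g) = 57.89²/19.60 = 171.0 m.

171 m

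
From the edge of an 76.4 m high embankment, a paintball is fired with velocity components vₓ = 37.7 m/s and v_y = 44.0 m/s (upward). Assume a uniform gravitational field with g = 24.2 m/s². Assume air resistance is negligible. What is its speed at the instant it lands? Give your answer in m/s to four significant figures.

83.99 m/s

With up positive and y = 0 at the ground: y(t) = 76.4 + (44.00) t − 12.10 t². Setting y = 0 and taking the positive root: t = [44.00 + √(44.00² + 2·24.2·76.4)] / 24.2 = (44.00 + 75.06) / 24.2 = 4.920 s.
Vertical velocity at impact: v_y = v_y0 − g t = 44.00 − 24.2 × 4.920 = −75.06 m/s.
Speed: |v| = √(vₓ² + v_y²) = √(37.70² + 75.06²) = 83.99 m/s.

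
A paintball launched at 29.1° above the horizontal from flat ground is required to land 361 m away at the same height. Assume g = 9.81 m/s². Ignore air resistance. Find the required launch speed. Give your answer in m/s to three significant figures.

Level-ground range: R = v₀² sin(2θ)/g, so v₀ = √(gR / sin 2θ).
v₀ = √(9.81 × 361 / sin 58.20°) = √(3541 / 0.8499) = √4166.9 = 64.55 m/s.

64.6 m/s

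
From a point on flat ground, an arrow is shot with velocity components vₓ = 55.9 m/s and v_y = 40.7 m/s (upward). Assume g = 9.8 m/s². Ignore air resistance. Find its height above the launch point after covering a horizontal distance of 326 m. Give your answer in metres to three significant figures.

70.7 m

Time to reach x = 326 m: t = x/vₓ = 326/55.90 = 5.832 s.
Height: y = v_y0 t − ½ g t² = 40.70 × 5.832 − 4.900 × 5.832² = 237.4 − 166.7 = 70.71 m.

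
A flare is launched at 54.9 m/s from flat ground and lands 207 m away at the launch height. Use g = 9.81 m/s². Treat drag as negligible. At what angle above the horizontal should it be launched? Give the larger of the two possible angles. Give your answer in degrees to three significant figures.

Level-ground range R = v₀² sin(2θ)/g ⇒ sin(2θ) = gR/v₀² = 9.81 × 207 / 54.9² = 0.6737.
2θ = 42.36° or 180° − 42.36° = 137.6°, so θ = 21.18° or 68.82°.
The larger angle is 68.82°.

68.8°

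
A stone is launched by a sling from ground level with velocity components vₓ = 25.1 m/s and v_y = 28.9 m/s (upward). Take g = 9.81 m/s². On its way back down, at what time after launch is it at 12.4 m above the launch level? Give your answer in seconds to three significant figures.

5.43 s

Require v_y0 t − ½ g t² = 12.4, i.e. 4.905 t² − 28.90 t + 12.4 = 0.
Quadratic formula: t = (28.90 ± √591.92) / 9.81 = (28.90 ± 24.33) / 9.81 → t = 0.4659 s or 5.426 s.
The descending-branch root is 5.426 s.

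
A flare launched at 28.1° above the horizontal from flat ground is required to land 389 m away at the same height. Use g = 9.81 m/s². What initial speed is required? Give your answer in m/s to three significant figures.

Level-ground range: R = v₀² sin(2θ)/g, so v₀ = √(gR / sin 2θ).
v₀ = √(9.81 × 389 / sin 56.20°) = √(3816 / 0.8310) = √4592.3 = 67.77 m/s.

67.8 m/s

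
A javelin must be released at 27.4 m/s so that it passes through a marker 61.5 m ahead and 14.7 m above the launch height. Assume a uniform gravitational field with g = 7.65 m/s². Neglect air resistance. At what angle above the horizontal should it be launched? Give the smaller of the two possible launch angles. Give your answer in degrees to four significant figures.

Trajectory: y = x tanθ − g x² (1 + tan²θ)/(2v₀²). With x = 61.5, y = 14.7, v₀ = 27.4, g = 7.65:
19.27 tan²θ − 61.5 tanθ + (33.97) = 0.
tanθ = [61.5 ± √(61.5² − 4 × 19.27 × (33.97))] / (2 × 19.27) = (61.5 ± 34.12) / 38.54, giving tanθ = 0.7106 or 2.481.
θ = 35.40° or 68.05°; the smaller is 35.40°.

35.40°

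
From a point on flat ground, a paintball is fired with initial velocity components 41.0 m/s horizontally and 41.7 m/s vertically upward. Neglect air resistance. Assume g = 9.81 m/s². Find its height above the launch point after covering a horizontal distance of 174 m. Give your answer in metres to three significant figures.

Time to reach x = 174 m: t = x/vₓ = 174/41.00 = 4.244 s.
Height: y = v_y0 t − ½ g t² = 41.70 × 4.244 − 4.905 × 4.244² = 177.0 − 88.34 = 88.63 m.

88.6 m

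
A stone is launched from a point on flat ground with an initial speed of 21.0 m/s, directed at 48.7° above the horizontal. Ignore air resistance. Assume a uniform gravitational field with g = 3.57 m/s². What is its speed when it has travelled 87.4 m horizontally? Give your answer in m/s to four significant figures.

vₓ = 21.00 cos 48.7° = 13.86 m/s; v_y0 = 21.00 sin 48.7° = 15.78 m/s.
At x = 87.4 m, t = x/vₓ = 87.4/13.86 = 6.306 s.
Vertical velocity there: v_y = v_y0 − g t = 15.78 − 3.57 × 6.306 = −6.736 m/s.
Speed: √(vₓ² + v_y²) = √(13.86² + 6.736²) = 15.41 m/s.

15.41 m/s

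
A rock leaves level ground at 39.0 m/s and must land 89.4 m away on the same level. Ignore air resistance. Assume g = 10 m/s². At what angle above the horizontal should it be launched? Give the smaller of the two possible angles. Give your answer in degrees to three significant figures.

18.0°

Level-ground range R = v₀² sin(2θ)/g ⇒ sin(2θ) = gR/v₀² = 10.0 × 89.4 / 39.0² = 0.5878.
2θ = 36.00° or 180° − 36.00° = 144.0°, so θ = 18.00° or 72.00°.
The smaller angle is 18.00°.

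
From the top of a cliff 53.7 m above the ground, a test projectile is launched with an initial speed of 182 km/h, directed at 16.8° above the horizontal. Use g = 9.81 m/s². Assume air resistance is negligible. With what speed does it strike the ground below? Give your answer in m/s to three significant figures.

Convert: 182 km/h = 182/3.6 = 50.56 m/s.
Horizontal component vₓ = 50.56 cos 16.8° = 48.40 m/s; vertical v_y0 = 50.56 sin 16.8° = 14.61 m/s.
Vertical motion (up positive, ground at y = 0): 4.905 t² − (14.61) t − 53.7 = 0, so t = (14.61 + √(14.61² + 2·9.81·53.7)) / 9.81 = (14.61 + 35.60) / 9.81 = 5.118 s.
Vertical velocity at impact: v_y = v_y0 − g t = 14.61 − 9.81 × 5.118 = −35.60 m/s.
Speed: |v| = √(vₓ² + v_y²) = √(48.40² + 35.60²) = 60.08 m/s.

60.1 m/s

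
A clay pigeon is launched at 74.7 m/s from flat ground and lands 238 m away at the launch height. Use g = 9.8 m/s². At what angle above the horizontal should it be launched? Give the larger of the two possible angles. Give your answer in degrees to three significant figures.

77.6°

Level-ground range R = v₀² sin(2θ)/g ⇒ sin(2θ) = gR/v₀² = 9.80 × 238 / 74.7² = 0.4180.
2θ = 24.71° or 180° − 24.71° = 155.3°, so θ = 12.35° or 77.65°.
The larger angle is 77.65°.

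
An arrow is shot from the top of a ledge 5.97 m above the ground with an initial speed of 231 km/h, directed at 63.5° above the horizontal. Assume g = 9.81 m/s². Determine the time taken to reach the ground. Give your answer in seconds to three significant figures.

Convert: 231 km/h = 231/3.6 = 64.17 m/s.
Components: vₓ = 64.17 cos 63.5° = 28.63 m/s, v_y0 = 64.17 sin 63.5° = 57.42 m/s.
With up positive and y = 0 at the ground: y(t) = 5.97 + (57.42) t − 4.905 t². Setting y = 0 and taking the positive root: t = [57.42 + √(57.42² + 2·9.81·5.97)] / 9.81 = (57.42 + 58.44) / 9.81 = 11.81 s.

11.8 s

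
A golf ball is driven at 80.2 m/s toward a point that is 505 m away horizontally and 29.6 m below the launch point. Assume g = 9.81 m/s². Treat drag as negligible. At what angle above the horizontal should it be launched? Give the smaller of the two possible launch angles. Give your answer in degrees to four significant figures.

Trajectory: y = x tanθ − g x² (1 + tan²θ)/(2v₀²). With x = 505, y = −29.6, v₀ = 80.2, g = 9.81:
194.5 tan²θ − 505 tanθ + (164.9) = 0.
tanθ = [505 ± √(505² − 4 × 194.5 × (164.9))] / (2 × 194.5) = (505 ± 356.0) / 389.0, giving tanθ = 0.3830 or 2.214.
θ = 20.96° or 65.69°; the smaller is 20.96°.

20.96°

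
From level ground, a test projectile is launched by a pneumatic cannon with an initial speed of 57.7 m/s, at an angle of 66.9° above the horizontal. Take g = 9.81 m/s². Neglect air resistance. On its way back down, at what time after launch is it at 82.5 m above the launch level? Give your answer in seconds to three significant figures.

8.94 s

Horizontal component vₓ = 57.70 cos 66.9° = 22.64 m/s; vertical v_y0 = 57.70 sin 66.9° = 53.07 m/s.
Set y = v_y0 t − ½ g t² = 82.5: 4.905 t² − 53.07 t + 82.5 = 0.
t = [53.07 ± √(53.07² − 2·9.81·82.5)] / 9.81 = (53.07 ± 34.61) / 9.81, so t = 1.882 s or t = 8.939 s.
The descending-branch root is 8.939 s.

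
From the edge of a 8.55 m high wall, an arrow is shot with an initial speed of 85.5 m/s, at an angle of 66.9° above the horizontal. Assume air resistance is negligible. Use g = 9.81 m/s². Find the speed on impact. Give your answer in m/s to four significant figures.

86.48 m/s

vₓ = 85.50 cos 66.9° = 33.54 m/s; v_y0 = 85.50 sin 66.9° = 78.64 m/s.
With up positive and y = 0 at the ground: y(t) = 8.55 + (78.64) t − 4.905 t². Setting y = 0 and taking the positive root: t = [78.64 + √(78.64² + 2·9.81·8.55)] / 9.81 = (78.64 + 79.70) / 9.81 = 16.14 s.
Vertical velocity at impact: v_y = v_y0 − g t = 78.64 − 9.81 × 16.14 = −79.70 m/s.
Speed: |v| = √(vₓ² + v_y²) = √(33.54² + 79.70²) = 86.48 m/s.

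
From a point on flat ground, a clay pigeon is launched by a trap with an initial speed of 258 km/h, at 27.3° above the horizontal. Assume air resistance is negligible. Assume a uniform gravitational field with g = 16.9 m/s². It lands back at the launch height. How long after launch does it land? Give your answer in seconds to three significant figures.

3.89 s

Convert: 258 km/h = 258/3.6 = 71.67 m/s.
Resolve: vₓ = 71.67 cos 27.3° = 63.68 m/s and v_y0 = 71.67 sin 27.3° = 32.87 m/s.
It returns to y = 0 when t = 2 v_y0 / g = 2(32.87)/16.9 = 3.890 s.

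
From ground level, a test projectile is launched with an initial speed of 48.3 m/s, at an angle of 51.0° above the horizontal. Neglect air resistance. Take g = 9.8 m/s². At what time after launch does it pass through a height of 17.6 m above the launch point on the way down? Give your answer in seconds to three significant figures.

7.16 s

Resolve: vₓ = 48.30 cos 51.0° = 30.40 m/s and v_y0 = 48.30 sin 51.0° = 37.54 m/s.
Require v_y0 t − ½ g t² = 17.6, i.e. 4.900 t² − 37.54 t + 17.6 = 0.
t = [37.54 ± √(37.54² − 2·9.80·17.6)] / 9.80 = (37.54 ± 32.62) / 9.80, so t = 0.5017 s or t = 7.159 s.
The descending-branch root is 7.159 s.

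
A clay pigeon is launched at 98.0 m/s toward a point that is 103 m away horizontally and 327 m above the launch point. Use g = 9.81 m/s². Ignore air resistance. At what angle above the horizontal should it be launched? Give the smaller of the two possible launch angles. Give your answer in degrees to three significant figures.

76.4°

Trajectory: y = x tanθ − g x² (1 + tan²θ)/(2v₀²). With x = 103, y = 327, v₀ = 98.0, g = 9.81:
5.418 tan²θ − 103 tanθ + (332.4) = 0.
tanθ = [103 ± √(103² − 4 × 5.418 × (332.4))] / (2 × 5.418) = (103 ± 58.35) / 10.84, giving tanθ = 4.121 or 14.89.
θ = 76.36° or 86.16°; the smaller is 76.36°.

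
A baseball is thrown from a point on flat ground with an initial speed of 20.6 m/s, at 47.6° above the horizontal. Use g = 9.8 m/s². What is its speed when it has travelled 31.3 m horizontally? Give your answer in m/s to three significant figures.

vₓ = 20.60 cos 47.6° = 13.89 m/s; v_y0 = 20.60 sin 47.6° = 15.21 m/s.
At x = 31.3 m, t = x/vₓ = 31.3/13.89 = 2.253 s.
Vertical velocity there: v_y = v_y0 − g t = 15.21 − 9.80 × 2.253 = −6.870 m/s.
Speed: √(vₓ² + v_y²) = √(13.89² + 6.870²) = 15.50 m/s.

15.5 m/s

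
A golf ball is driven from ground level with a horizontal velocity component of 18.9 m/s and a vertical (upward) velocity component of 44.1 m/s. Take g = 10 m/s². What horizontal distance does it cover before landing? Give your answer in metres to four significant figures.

166.7 m

Time aloft: T = 2 v_y0 / g = 2 × 44.10 / 10.0 = 8.820 s.
Horizontal distance R = vₓ T = 18.90 × 8.820 = 166.7 m.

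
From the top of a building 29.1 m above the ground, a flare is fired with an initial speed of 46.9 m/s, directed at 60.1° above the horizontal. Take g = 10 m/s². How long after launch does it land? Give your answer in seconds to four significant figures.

Horizontal component vₓ = 46.90 cos 60.1° = 23.38 m/s; vertical v_y0 = 46.90 sin 60.1° = 40.66 m/s.
The projectile lands when y = 29.1 + (40.66) t − ½·10.0·t² = 0. Positive root: t = (40.66 + √(40.66² + 2·10.0·29.1)) / 10.0 = (40.66 + 47.28) / 10.0 = 8.793 s.

8.793 s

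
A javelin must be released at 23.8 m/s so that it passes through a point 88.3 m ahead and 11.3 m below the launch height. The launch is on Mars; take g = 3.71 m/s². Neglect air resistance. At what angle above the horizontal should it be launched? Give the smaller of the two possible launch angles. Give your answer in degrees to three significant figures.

9.62°

Trajectory: y = x tanθ − g x² (1 + tan²θ)/(2v₀²). With x = 88.3, y = −11.3, v₀ = 23.8, g = 3.71:
25.53 tan²θ − 88.3 tanθ + (14.23) = 0.
tanθ = [88.3 ± √(88.3² − 4 × 25.53 × (14.23))] / (2 × 25.53) = (88.3 ± 79.64) / 51.07, giving tanθ = 0.1695 or 3.289.
θ = 9.620° or 73.09°; the smaller is 9.620°.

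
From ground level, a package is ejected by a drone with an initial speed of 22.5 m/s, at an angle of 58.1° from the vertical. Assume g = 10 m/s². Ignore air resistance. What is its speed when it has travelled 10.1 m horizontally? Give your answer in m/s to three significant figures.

20.2 m/s

Components: vₓ = 22.50 sin 58.1° = 19.10 m/s, v_y0 = 22.50 cos 58.1° = 11.89 m/s.
x = vₓ t ⇒ t = 10.1/19.10 = 0.5287 s.
Vertical velocity there: v_y = v_y0 − g t = 11.89 − 10.0 × 0.5287 = 6.602 m/s.
Speed: √(vₓ² + v_y²) = √(19.10² + 6.602²) = 20.21 m/s.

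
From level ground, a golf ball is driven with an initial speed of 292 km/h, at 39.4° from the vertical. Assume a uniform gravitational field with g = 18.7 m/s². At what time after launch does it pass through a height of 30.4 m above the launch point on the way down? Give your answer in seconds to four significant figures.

Convert: 292 km/h = 292/3.6 = 81.11 m/s.
vₓ = 81.11 sin 39.4° = 51.48 m/s; v_y0 = 81.11 cos 39.4° = 62.68 m/s.
Height y(t) = 62.68 t − 9.350 t² = 30.4 gives 9.350 t² − 62.68 t + 30.4 = 0.
Quadratic formula: t = (62.68 ± √2791.5) / 18.7 = (62.68 ± 52.83) / 18.7 → t = 0.5264 s or 6.177 s.
The descending-branch root is 6.177 s.

6.177 s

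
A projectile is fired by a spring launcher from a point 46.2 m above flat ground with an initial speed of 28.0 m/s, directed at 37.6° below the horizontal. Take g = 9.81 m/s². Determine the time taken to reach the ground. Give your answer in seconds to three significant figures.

vₓ = 28.00 cos 37.6° = 22.18 m/s; v_y0 = −17.08 m/s (downward).
Vertical motion (up positive, ground at y = 0): 4.905 t² − (−17.08) t − 46.2 = 0, so t = (−17.08 + √(17.08² + 2·9.81·46.2)) / 9.81 = (−17.08 + 34.62) / 9.81 = 1.787 s.

1.79 s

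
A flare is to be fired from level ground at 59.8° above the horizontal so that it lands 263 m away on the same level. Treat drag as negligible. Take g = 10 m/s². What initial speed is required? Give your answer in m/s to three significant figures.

55.0 m/s

Level-ground range: R = v₀² sin(2θ)/g, so v₀ = √(gR / sin 2θ).
v₀ = √(10.0 × 263 / sin 119.6°) = √(2630 / 0.8695) = √3024.7 = 55.00 m/s.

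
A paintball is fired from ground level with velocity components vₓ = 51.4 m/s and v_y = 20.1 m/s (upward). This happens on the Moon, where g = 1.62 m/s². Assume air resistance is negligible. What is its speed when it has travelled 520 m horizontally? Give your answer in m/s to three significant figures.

Time to reach x = 520 m: t = x/vₓ = 520/51.40 = 10.12 s.
Vertical velocity there: v_y = v_y0 − g t = 20.10 − 1.62 × 10.12 = 3.711 m/s.
Speed: √(vₓ² + v_y²) = √(51.40² + 3.711²) = 51.53 m/s.

51.5 m/s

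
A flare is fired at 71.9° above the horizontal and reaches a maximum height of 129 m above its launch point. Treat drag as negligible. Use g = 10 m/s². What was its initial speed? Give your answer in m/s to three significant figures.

53.4 m/s

At the peak v_y = 0, so v_y0 = √(2gH) = √(2 × 10.0 × 129) = 50.79 m/s.
v_y0 = v₀ sin θ ⇒ v₀ = 50.79 / sin 71.9° = 53.44 m/s.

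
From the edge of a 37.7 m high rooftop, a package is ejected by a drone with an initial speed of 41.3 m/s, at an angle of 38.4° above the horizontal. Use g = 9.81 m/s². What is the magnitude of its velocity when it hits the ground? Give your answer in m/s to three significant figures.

vₓ = 41.30 cos 38.4° = 32.37 m/s; v_y0 = 41.30 sin 38.4° = 25.65 m/s.
The projectile lands when y = 37.7 + (25.65) t − ½·9.81·t² = 0. Positive root: t = (25.65 + √(25.65² + 2·9.81·37.7)) / 9.81 = (25.65 + 37.39) / 9.81 = 6.426 s.
Vertical velocity at impact: v_y = v_y0 − g t = 25.65 − 9.81 × 6.426 = −37.39 m/s.
Speed: |v| = √(vₓ² + v_y²) = √(32.37² + 37.39²) = 49.45 m/s.

49.5 m/s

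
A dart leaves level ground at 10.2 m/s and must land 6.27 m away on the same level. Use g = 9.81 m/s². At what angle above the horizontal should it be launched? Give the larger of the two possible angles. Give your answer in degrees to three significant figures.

From R = (v₀²/g) sin 2θ: sin 2θ = 9.81 × 6.27 / 104.04 = 0.5912.
2θ = 36.24° or 180° − 36.24° = 143.8°, so θ = 18.12° or 71.88°.
The larger angle is 71.88°.

71.9°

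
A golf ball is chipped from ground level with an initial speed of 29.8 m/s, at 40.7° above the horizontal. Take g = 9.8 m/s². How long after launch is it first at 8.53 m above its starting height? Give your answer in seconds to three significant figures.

Components: vₓ = 29.80 cos 40.7° = 22.59 m/s, v_y0 = 29.80 sin 40.7° = 19.43 m/s.
Require v_y0 t − ½ g t² = 8.53, i.e. 4.900 t² − 19.43 t + 8.53 = 0.
t = [19.43 ± √(19.43² − 2·9.80·8.53)] / 9.80 = (19.43 ± 14.51) / 9.80, so t = 0.5027 s or t = 3.463 s.
The first (ascending) time is 0.5027 s.

0.503 s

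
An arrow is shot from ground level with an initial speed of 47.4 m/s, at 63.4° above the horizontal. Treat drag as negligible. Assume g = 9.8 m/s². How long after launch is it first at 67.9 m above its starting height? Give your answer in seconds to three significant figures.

Resolve: vₓ = 47.40 cos 63.4° = 21.22 m/s and v_y0 = 47.40 sin 63.4° = 42.38 m/s.
Set y = v_y0 t − ½ g t² = 67.9: 4.900 t² − 42.38 t + 67.9 = 0.
Quadratic formula: t = (42.38 ± √465.47) / 9.80 = (42.38 ± 21.57) / 9.80 → t = 2.123 s or 6.526 s.
The first (ascending) time is 2.123 s.

2.12 s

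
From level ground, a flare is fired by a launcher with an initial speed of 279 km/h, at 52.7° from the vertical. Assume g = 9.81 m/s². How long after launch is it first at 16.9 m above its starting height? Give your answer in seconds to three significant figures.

Convert: 279 km/h = 279/3.6 = 77.50 m/s.
Horizontal component vₓ = 77.50 sin 52.7° = 61.65 m/s; vertical v_y0 = 77.50 cos 52.7° = 46.96 m/s.
Height y(t) = 46.96 t − 4.905 t² = 16.9 gives 4.905 t² − 46.96 t + 16.9 = 0.
Quadratic formula: t = (46.96 ± √1874.0) / 9.81 = (46.96 ± 43.29) / 9.81 → t = 0.3745 s or 9.200 s.
The first (ascending) time is 0.3745 s.

0.374 s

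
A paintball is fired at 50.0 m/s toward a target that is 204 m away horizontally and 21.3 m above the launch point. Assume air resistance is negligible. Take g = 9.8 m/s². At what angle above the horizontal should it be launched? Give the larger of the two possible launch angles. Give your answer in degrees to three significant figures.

Trajectory: y = x tanθ − g x² (1 + tan²θ)/(2v₀²). With x = 204, y = 21.3, v₀ = 50.0, g = 9.80:
81.57 tan²θ − 204 tanθ + (102.9) = 0.
tanθ = [204 ± √(204² − 4 × 81.57 × (102.9))] / (2 × 81.57) = (204 ± 89.74) / 163.1, giving tanθ = 0.7004 or 1.801.
θ = 35.01° or 60.95°; the larger is 60.95°.

61.0°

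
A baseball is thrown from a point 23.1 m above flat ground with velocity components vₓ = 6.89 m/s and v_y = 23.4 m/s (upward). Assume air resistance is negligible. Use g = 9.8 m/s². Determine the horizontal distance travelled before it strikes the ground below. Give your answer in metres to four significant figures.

38.69 m

The projectile lands when y = 23.1 + (23.40) t − ½·9.80·t² = 0. Positive root: t = (23.40 + √(23.40² + 2·9.80·23.1)) / 9.80 = (23.40 + 31.63) / 9.80 = 5.615 s.
Horizontal distance: R = vₓ t = 6.890 × 5.615 = 38.69 m.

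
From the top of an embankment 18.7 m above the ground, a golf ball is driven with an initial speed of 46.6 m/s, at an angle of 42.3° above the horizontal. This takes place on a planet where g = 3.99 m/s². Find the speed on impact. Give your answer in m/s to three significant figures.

48.2 m/s

Horizontal component vₓ = 46.60 cos 42.3° = 34.47 m/s; vertical v_y0 = 46.60 sin 42.3° = 31.36 m/s.
The projectile lands when y = 18.7 + (31.36) t − ½·3.99·t² = 0. Positive root: t = (31.36 + √(31.36² + 2·3.99·18.7)) / 3.99 = (31.36 + 33.66) / 3.99 = 16.30 s.
Vertical velocity at impact: v_y = v_y0 − g t = 31.36 − 3.99 × 16.30 = −33.66 m/s.
Speed: |v| = √(vₓ² + v_y²) = √(34.47² + 33.66²) = 48.17 m/s.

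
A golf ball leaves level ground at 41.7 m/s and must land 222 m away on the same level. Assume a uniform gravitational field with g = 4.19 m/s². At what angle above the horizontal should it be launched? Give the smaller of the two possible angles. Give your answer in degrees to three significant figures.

R = v₀² sin 2θ / g gives sin 2θ = gR/v₀² = 4.19·222/41.7² = 0.5349.
2θ = 32.34° or 180° − 32.34° = 147.7°, so θ = 16.17° or 73.83°.
The smaller angle is 16.17°.

16.2°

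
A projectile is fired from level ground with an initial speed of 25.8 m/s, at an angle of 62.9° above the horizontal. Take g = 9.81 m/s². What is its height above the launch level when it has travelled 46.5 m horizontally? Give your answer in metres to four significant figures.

Resolve: vₓ = 25.80 cos 62.9° = 11.75 m/s and v_y0 = 25.80 sin 62.9° = 22.97 m/s.
At x = 46.5 m, t = x/vₓ = 46.5/11.75 = 3.956 s.
Height: y = v_y0 t − ½ g t² = 22.97 × 3.956 − 4.905 × 3.956² = 90.87 − 76.78 = 14.09 m.

14.09 m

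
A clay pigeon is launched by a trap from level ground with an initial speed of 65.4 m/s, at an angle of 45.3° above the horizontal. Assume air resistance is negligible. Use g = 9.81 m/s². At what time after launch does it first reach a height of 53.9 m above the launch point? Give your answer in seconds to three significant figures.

1.35 s

Horizontal component vₓ = 65.40 cos 45.3° = 46.00 m/s; vertical v_y0 = 65.40 sin 45.3° = 46.49 m/s.
Require v_y0 t − ½ g t² = 53.9, i.e. 4.905 t² − 46.49 t + 53.9 = 0.
t = [46.49 ± √(46.49² − 2·9.81·53.9)] / 9.81 = (46.49 ± 33.22) / 9.81, so t = 1.352 s or t = 8.125 s.
The first (ascending) time is 1.352 s.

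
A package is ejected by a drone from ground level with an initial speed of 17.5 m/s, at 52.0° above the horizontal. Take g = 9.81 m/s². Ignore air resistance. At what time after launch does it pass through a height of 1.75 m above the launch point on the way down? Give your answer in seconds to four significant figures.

2.678 s

Horizontal component vₓ = 17.50 cos 52.0° = 10.77 m/s; vertical v_y0 = 17.50 sin 52.0° = 13.79 m/s.
Require v_y0 t − ½ g t² = 1.75, i.e. 4.905 t² − 13.79 t + 1.75 = 0.
Quadratic formula: t = (13.79 ± √155.83) / 9.81 = (13.79 ± 12.48) / 9.81 → t = 0.1332 s or 2.678 s.
The descending-branch root is 2.678 s.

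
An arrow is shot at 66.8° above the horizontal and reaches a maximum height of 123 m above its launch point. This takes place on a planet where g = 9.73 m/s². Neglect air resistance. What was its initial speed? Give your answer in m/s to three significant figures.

At the peak v_y = 0, so v_y0 = √(2gH) = √(2 × 9.73 × 123) = 48.92 m/s.
v_y0 = v₀ sin θ ⇒ v₀ = 48.92 / sin 66.8° = 53.23 m/s.

53.2 m/s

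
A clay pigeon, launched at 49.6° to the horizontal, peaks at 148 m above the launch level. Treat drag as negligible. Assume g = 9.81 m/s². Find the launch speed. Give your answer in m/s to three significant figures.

At the peak v_y = 0, so v_y0 = √(2gH) = √(2 × 9.81 × 148) = 53.89 m/s.
v_y0 = v₀ sin θ ⇒ v₀ = 53.89 / sin 49.6° = 70.76 m/s.

70.8 m/s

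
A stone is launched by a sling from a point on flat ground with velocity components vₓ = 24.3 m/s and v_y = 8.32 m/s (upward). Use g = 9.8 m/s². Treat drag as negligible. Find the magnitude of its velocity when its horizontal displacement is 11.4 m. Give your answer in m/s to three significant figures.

24.6 m/s

At x = 11.4 m, t = x/vₓ = 11.4/24.30 = 0.4691 s.
Vertical velocity there: v_y = v_y0 − g t = 8.320 − 9.80 × 0.4691 = 3.722 m/s.
Speed: √(vₓ² + v_y²) = √(24.30² + 3.722²) = 24.58 m/s.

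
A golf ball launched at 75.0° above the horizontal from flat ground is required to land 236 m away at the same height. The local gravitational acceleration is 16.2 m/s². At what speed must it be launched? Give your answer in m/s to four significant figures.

From R = (v₀² / g) sin 2θ: v₀ = √(gR / sin 2θ).
v₀ = √(16.2 × 236 / sin 150.0°) = √(3823 / 0.5000) = √7646.4 = 87.44 m/s.

87.44 m/s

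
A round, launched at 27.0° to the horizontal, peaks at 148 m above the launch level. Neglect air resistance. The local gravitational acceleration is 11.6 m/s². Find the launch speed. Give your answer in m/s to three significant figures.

At the peak v_y = 0, so v_y0 = √(2gH) = √(2 × 11.6 × 148) = 58.60 m/s.
v_y0 = v₀ sin θ ⇒ v₀ = 58.60 / sin 27.0° = 129.1 m/s.

129 m/s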